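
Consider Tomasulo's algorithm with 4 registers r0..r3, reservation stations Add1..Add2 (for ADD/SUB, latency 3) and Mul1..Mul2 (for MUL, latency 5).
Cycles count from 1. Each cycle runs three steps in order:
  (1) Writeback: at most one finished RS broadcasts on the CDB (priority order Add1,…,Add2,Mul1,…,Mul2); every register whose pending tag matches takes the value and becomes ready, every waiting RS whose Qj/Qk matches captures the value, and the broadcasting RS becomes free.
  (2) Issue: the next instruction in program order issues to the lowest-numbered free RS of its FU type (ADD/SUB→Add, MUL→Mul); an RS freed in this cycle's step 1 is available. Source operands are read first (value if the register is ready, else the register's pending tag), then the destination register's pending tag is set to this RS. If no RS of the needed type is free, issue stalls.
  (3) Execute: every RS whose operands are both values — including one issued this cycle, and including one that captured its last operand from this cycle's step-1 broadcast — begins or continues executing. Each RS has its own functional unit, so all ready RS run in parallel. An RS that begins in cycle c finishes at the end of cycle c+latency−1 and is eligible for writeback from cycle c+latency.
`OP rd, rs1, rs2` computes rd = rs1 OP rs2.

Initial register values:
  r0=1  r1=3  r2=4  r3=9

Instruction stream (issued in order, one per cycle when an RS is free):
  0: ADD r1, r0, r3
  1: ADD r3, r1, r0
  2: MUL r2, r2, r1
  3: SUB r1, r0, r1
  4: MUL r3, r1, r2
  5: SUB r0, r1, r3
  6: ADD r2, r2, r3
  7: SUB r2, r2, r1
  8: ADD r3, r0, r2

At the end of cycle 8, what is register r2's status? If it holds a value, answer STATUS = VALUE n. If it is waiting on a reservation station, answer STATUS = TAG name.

cycle 1: issue ADD r1<-Add1 // r0:1,r1:Add1,r2:4,r3:9
cycle 2: issue ADD r3<-Add2 // r0:1,r1:Add1,r2:4,r3:Add2
cycle 3: issue MUL r2<-Mul1 // r0:1,r1:Add1,r2:Mul1,r3:Add2
cycle 4: CDB Add1=10; issue SUB r1<-Add1 // r0:1,r1:Add1,r2:Mul1,r3:Add2
cycle 5: issue MUL r3<-Mul2 // r0:1,r1:Add1,r2:Mul1,r3:Mul2
cycle 6: stall // r0:1,r1:Add1,r2:Mul1,r3:Mul2
cycle 7: CDB Add1=-9; issue SUB r0<-Add1 // r0:Add1,r1:-9,r2:Mul1,r3:Mul2
cycle 8: CDB Add2=11; issue ADD r2<-Add2 // r0:Add1,r1:-9,r2:Add2,r3:Mul2

STATUS = TAG Add2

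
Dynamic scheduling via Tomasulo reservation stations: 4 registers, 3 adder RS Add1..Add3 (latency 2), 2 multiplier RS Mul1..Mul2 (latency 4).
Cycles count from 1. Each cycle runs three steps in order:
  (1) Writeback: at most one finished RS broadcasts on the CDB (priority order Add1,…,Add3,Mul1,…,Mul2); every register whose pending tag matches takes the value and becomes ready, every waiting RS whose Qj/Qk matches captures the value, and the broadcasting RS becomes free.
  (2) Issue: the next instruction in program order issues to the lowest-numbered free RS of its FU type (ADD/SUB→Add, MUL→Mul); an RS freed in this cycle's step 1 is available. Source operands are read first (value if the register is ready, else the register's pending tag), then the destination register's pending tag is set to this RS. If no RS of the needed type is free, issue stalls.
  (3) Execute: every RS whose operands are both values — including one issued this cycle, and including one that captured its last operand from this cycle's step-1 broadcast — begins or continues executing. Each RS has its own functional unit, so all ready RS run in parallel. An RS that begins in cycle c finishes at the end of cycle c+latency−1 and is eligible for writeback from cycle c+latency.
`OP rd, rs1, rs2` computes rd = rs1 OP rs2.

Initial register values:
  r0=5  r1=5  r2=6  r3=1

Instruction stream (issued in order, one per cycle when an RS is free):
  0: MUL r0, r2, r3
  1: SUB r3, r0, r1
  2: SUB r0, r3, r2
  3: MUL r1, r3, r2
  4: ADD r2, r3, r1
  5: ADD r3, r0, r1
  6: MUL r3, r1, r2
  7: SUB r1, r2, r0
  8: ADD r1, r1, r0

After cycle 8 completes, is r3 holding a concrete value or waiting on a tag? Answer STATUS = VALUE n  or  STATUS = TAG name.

STATUS = TAG Mul1

c1: issue MUL r0<-Mul1 | r0:Mul1,r1:5,r2:6,r3:1
c2: issue SUB r3<-Add1 | r0:Mul1,r1:5,r2:6,r3:Add1
c3: issue SUB r0<-Add2 | r0:Add2,r1:5,r2:6,r3:Add1
c4: issue MUL r1<-Mul2 | r0:Add2,r1:Mul2,r2:6,r3:Add1
c5: CDB Mul1=6; issue ADD r2<-Add3 | r0:Add2,r1:Mul2,r2:Add3,r3:Add1
c6: stall | r0:Add2,r1:Mul2,r2:Add3,r3:Add1
c7: CDB Add1=1; issue ADD r3<-Add1 | r0:Add2,r1:Mul2,r2:Add3,r3:Add1
c8: issue MUL r3<-Mul1 | r0:Add2,r1:Mul2,r2:Add3,r3:Mul1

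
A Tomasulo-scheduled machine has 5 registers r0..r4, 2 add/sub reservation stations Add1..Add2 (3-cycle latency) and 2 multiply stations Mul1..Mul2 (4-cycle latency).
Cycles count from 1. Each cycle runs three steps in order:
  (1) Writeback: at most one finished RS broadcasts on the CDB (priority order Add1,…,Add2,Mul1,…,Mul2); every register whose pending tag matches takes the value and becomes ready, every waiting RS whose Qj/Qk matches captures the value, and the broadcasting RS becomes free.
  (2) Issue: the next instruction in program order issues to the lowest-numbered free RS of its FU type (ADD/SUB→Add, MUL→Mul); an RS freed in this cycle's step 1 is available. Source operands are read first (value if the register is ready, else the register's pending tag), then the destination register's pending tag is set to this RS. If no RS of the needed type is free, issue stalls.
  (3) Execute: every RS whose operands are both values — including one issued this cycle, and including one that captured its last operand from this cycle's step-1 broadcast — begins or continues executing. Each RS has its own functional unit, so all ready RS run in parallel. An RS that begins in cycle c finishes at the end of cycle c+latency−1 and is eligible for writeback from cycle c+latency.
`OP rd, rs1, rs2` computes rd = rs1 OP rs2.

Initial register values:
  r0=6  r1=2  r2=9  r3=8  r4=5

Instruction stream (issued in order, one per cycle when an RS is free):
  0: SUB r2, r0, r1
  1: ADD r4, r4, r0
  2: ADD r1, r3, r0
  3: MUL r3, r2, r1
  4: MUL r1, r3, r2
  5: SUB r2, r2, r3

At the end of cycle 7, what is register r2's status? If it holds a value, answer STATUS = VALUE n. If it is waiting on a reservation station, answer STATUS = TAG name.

cycle 1: issue SUB r2<-Add1 // r0:6,r1:2,r2:Add1,r3:8,r4:5
cycle 2: issue ADD r4<-Add2 // r0:6,r1:2,r2:Add1,r3:8,r4:Add2
cycle 3: stall // r0:6,r1:2,r2:Add1,r3:8,r4:Add2
cycle 4: CDB Add1=4; issue ADD r1<-Add1 // r0:6,r1:Add1,r2:4,r3:8,r4:Add2
cycle 5: CDB Add2=11; issue MUL r3<-Mul1 // r0:6,r1:Add1,r2:4,r3:Mul1,r4:11
cycle 6: issue MUL r1<-Mul2 // r0:6,r1:Mul2,r2:4,r3:Mul1,r4:11
cycle 7: CDB Add1=14; issue SUB r2<-Add1 // r0:6,r1:Mul2,r2:Add1,r3:Mul1,r4:11

STATUS = TAG Add1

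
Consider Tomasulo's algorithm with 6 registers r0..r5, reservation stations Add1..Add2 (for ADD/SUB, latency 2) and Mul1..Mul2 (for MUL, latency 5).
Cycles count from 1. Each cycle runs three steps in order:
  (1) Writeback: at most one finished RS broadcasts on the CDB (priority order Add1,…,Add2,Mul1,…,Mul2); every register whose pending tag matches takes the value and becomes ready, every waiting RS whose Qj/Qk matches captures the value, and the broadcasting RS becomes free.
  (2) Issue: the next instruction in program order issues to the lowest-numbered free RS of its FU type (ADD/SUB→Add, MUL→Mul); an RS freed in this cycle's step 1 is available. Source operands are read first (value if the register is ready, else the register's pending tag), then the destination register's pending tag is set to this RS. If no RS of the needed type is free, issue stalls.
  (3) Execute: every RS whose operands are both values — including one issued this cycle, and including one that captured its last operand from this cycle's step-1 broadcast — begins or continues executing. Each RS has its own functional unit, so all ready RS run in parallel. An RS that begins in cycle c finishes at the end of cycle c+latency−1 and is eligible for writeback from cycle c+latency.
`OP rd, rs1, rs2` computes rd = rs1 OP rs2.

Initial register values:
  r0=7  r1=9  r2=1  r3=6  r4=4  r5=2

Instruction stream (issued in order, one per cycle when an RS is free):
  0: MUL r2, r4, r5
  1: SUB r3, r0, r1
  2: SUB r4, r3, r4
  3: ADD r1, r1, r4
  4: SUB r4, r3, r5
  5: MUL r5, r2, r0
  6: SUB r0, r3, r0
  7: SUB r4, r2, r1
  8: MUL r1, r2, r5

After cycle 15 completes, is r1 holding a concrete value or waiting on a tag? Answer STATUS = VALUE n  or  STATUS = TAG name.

cycle 1: issue MUL r2<-Mul1 // r0:7,r1:9,r2:Mul1,r3:6,r4:4,r5:2
cycle 2: issue SUB r3<-Add1 // r0:7,r1:9,r2:Mul1,r3:Add1,r4:4,r5:2
cycle 3: issue SUB r4<-Add2 // r0:7,r1:9,r2:Mul1,r3:Add1,r4:Add2,r5:2
cycle 4: CDB Add1=-2; issue ADD r1<-Add1 // r0:7,r1:Add1,r2:Mul1,r3:-2,r4:Add2,r5:2
cycle 5: stall // r0:7,r1:Add1,r2:Mul1,r3:-2,r4:Add2,r5:2
cycle 6: CDB Add2=-6; issue SUB r4<-Add2 // r0:7,r1:Add1,r2:Mul1,r3:-2,r4:Add2,r5:2
cycle 7: CDB Mul1=8; issue MUL r5<-Mul1 // r0:7,r1:Add1,r2:8,r3:-2,r4:Add2,r5:Mul1
cycle 8: CDB Add1=3; issue SUB r0<-Add1 // r0:Add1,r1:3,r2:8,r3:-2,r4:Add2,r5:Mul1
cycle 9: CDB Add2=-4; issue SUB r4<-Add2 // r0:Add1,r1:3,r2:8,r3:-2,r4:Add2,r5:Mul1
cycle 10: CDB Add1=-9; issue MUL r1<-Mul2 // r0:-9,r1:Mul2,r2:8,r3:-2,r4:Add2,r5:Mul1
cycle 11: CDB Add2=5 // r0:-9,r1:Mul2,r2:8,r3:-2,r4:5,r5:Mul1
cycle 12: CDB Mul1=56 // r0:-9,r1:Mul2,r2:8,r3:-2,r4:5,r5:56
cycle 13: - // r0:-9,r1:Mul2,r2:8,r3:-2,r4:5,r5:56
cycle 14: - // r0:-9,r1:Mul2,r2:8,r3:-2,r4:5,r5:56
cycle 15: - // r0:-9,r1:Mul2,r2:8,r3:-2,r4:5,r5:56

STATUS = TAG Mul2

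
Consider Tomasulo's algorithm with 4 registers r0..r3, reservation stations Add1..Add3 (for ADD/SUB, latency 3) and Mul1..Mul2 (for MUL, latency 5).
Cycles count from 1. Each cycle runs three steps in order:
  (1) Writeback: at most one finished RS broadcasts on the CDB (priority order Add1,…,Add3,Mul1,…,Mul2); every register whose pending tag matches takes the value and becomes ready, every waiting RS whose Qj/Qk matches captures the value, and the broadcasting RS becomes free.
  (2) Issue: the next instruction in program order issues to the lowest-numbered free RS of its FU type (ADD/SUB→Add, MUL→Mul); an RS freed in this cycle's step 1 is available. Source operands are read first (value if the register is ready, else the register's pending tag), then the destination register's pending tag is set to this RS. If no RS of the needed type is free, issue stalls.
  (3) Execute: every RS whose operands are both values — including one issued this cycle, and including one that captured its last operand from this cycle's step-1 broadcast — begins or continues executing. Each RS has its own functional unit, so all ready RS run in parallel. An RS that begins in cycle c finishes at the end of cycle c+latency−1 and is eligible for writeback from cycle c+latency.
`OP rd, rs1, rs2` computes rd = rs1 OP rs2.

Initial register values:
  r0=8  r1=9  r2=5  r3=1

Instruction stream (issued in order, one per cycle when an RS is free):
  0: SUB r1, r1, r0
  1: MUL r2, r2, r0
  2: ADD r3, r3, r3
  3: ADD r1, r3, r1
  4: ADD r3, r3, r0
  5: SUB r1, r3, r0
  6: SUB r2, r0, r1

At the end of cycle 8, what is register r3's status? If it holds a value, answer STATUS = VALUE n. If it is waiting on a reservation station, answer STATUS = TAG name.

cycle 1: issue SUB r1<-Add1 // r0:8,r1:Add1,r2:5,r3:1
cycle 2: issue MUL r2<-Mul1 // r0:8,r1:Add1,r2:Mul1,r3:1
cycle 3: issue ADD r3<-Add2 // r0:8,r1:Add1,r2:Mul1,r3:Add2
cycle 4: CDB Add1=1; issue ADD r1<-Add1 // r0:8,r1:Add1,r2:Mul1,r3:Add2
cycle 5: issue ADD r3<-Add3 // r0:8,r1:Add1,r2:Mul1,r3:Add3
cycle 6: CDB Add2=2; issue SUB r1<-Add2 // r0:8,r1:Add2,r2:Mul1,r3:Add3
cycle 7: CDB Mul1=40; stall // r0:8,r1:Add2,r2:40,r3:Add3
cycle 8: stall // r0:8,r1:Add2,r2:40,r3:Add3

STATUS = TAG Add3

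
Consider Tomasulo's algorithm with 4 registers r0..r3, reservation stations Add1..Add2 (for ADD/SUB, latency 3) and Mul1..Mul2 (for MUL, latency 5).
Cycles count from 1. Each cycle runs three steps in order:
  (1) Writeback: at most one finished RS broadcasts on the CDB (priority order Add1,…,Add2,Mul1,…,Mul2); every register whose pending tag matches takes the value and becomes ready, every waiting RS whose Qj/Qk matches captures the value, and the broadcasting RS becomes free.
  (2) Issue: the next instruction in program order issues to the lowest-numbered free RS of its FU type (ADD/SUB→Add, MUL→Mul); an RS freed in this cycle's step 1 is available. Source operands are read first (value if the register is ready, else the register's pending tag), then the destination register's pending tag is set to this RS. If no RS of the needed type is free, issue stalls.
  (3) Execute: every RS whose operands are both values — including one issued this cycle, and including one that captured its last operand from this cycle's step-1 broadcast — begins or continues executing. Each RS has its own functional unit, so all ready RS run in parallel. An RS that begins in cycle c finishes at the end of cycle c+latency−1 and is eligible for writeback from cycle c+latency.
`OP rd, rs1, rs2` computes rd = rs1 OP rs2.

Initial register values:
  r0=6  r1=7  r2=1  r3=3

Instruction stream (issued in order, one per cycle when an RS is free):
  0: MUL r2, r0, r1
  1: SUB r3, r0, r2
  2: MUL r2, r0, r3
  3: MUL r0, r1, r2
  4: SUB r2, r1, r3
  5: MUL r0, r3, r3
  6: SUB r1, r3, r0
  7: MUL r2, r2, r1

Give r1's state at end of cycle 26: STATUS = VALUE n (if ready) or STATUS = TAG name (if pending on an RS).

c1: issue MUL r2<-Mul1 | r0:6,r1:7,r2:Mul1,r3:3
c2: issue SUB r3<-Add1 | r0:6,r1:7,r2:Mul1,r3:Add1
c3: issue MUL r2<-Mul2 | r0:6,r1:7,r2:Mul2,r3:Add1
c4: stall | r0:6,r1:7,r2:Mul2,r3:Add1
c5: stall | r0:6,r1:7,r2:Mul2,r3:Add1
c6: CDB Mul1=42; issue MUL r0<-Mul1 | r0:Mul1,r1:7,r2:Mul2,r3:Add1
c7: issue SUB r2<-Add2 | r0:Mul1,r1:7,r2:Add2,r3:Add1
c8: stall | r0:Mul1,r1:7,r2:Add2,r3:Add1
c9: CDB Add1=-36; stall | r0:Mul1,r1:7,r2:Add2,r3:-36
c10: stall | r0:Mul1,r1:7,r2:Add2,r3:-36
c11: stall | r0:Mul1,r1:7,r2:Add2,r3:-36
c12: CDB Add2=43; stall | r0:Mul1,r1:7,r2:43,r3:-36
c13: stall | r0:Mul1,r1:7,r2:43,r3:-36
c14: CDB Mul2=-216; issue MUL r0<-Mul2 | r0:Mul2,r1:7,r2:43,r3:-36
c15: issue SUB r1<-Add1 | r0:Mul2,r1:Add1,r2:43,r3:-36
c16: stall | r0:Mul2,r1:Add1,r2:43,r3:-36
c17: stall | r0:Mul2,r1:Add1,r2:43,r3:-36
c18: stall | r0:Mul2,r1:Add1,r2:43,r3:-36
c19: CDB Mul1=-1512; issue MUL r2<-Mul1 | r0:Mul2,r1:Add1,r2:Mul1,r3:-36
c20: CDB Mul2=1296 | r0:1296,r1:Add1,r2:Mul1,r3:-36
c21: - | r0:1296,r1:Add1,r2:Mul1,r3:-36
c22: - | r0:1296,r1:Add1,r2:Mul1,r3:-36
c23: CDB Add1=-1332 | r0:1296,r1:-1332,r2:Mul1,r3:-36
c24: - | r0:1296,r1:-1332,r2:Mul1,r3:-36
c25: - | r0:1296,r1:-1332,r2:Mul1,r3:-36
c26: - | r0:1296,r1:-1332,r2:Mul1,r3:-36

STATUS = VALUE -1332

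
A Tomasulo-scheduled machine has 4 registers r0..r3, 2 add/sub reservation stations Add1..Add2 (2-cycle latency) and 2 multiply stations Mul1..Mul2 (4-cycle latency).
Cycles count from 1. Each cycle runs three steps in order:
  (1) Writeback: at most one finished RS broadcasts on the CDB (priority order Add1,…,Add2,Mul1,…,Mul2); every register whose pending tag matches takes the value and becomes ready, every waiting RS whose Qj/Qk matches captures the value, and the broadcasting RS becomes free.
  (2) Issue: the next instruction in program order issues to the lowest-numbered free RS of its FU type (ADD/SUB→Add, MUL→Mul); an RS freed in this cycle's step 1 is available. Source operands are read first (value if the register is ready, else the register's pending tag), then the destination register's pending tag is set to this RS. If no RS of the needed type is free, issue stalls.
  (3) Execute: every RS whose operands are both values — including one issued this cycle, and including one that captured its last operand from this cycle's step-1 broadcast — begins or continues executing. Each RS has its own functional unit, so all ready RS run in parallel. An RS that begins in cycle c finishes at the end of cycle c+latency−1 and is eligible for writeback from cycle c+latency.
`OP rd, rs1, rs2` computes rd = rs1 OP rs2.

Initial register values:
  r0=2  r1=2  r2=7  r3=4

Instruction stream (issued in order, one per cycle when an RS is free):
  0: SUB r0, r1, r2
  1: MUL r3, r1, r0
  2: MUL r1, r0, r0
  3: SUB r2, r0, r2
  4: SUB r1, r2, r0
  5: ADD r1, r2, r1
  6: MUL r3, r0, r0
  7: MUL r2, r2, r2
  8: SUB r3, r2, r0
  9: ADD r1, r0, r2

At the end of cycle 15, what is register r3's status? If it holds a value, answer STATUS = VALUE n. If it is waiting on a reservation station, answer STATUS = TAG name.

STATUS = VALUE 149

  c1: issue SUB r0<-Add1  regs: r0:Add1,r1:2,r2:7,r3:4
  c2: issue MUL r3<-Mul1  regs: r0:Add1,r1:2,r2:7,r3:Mul1
  c3: CDB Add1=-5; issue MUL r1<-Mul2  regs: r0:-5,r1:Mul2,r2:7,r3:Mul1
  c4: issue SUB r2<-Add1  regs: r0:-5,r1:Mul2,r2:Add1,r3:Mul1
  c5: issue SUB r1<-Add2  regs: r0:-5,r1:Add2,r2:Add1,r3:Mul1
  c6: CDB Add1=-12; issue ADD r1<-Add1  regs: r0:-5,r1:Add1,r2:-12,r3:Mul1
  c7: CDB Mul1=-10; issue MUL r3<-Mul1  regs: r0:-5,r1:Add1,r2:-12,r3:Mul1
  c8: CDB Add2=-7; stall  regs: r0:-5,r1:Add1,r2:-12,r3:Mul1
  c9: CDB Mul2=25; issue MUL r2<-Mul2  regs: r0:-5,r1:Add1,r2:Mul2,r3:Mul1
  c10: CDB Add1=-19; issue SUB r3<-Add1  regs: r0:-5,r1:-19,r2:Mul2,r3:Add1
  c11: CDB Mul1=25; issue ADD r1<-Add2  regs: r0:-5,r1:Add2,r2:Mul2,r3:Add1
  c12: -  regs: r0:-5,r1:Add2,r2:Mul2,r3:Add1
  c13: CDB Mul2=144  regs: r0:-5,r1:Add2,r2:144,r3:Add1
  c14: -  regs: r0:-5,r1:Add2,r2:144,r3:Add1
  c15: CDB Add1=149  regs: r0:-5,r1:Add2,r2:144,r3:149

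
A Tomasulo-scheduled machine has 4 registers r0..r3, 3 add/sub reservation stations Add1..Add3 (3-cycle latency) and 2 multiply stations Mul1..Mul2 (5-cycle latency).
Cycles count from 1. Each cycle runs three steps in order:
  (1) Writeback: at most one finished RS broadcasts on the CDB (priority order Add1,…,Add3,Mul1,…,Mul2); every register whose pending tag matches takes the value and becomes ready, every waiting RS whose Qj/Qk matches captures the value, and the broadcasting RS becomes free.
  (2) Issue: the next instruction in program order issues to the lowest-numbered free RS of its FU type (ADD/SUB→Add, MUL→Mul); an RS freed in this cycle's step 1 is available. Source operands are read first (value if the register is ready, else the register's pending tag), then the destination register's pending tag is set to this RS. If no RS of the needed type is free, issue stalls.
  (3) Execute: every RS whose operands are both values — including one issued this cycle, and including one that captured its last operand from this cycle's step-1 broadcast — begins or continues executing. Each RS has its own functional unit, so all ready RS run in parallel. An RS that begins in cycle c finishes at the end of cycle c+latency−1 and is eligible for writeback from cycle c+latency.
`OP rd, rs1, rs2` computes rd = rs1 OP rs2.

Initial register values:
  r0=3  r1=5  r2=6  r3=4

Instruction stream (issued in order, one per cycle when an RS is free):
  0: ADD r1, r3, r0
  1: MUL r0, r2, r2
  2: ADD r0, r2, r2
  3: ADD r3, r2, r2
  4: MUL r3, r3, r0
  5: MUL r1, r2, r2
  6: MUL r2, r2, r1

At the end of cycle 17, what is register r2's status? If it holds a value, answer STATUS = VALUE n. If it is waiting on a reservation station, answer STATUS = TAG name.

STATUS = TAG Mul2

cycle 1: issue ADD r1<-Add1 // r0:3,r1:Add1,r2:6,r3:4
cycle 2: issue MUL r0<-Mul1 // r0:Mul1,r1:Add1,r2:6,r3:4
cycle 3: issue ADD r0<-Add2 // r0:Add2,r1:Add1,r2:6,r3:4
cycle 4: CDB Add1=7; issue ADD r3<-Add1 // r0:Add2,r1:7,r2:6,r3:Add1
cycle 5: issue MUL r3<-Mul2 // r0:Add2,r1:7,r2:6,r3:Mul2
cycle 6: CDB Add2=12; stall // r0:12,r1:7,r2:6,r3:Mul2
cycle 7: CDB Add1=12; stall // r0:12,r1:7,r2:6,r3:Mul2
cycle 8: CDB Mul1=36; issue MUL r1<-Mul1 // r0:12,r1:Mul1,r2:6,r3:Mul2
cycle 9: stall // r0:12,r1:Mul1,r2:6,r3:Mul2
cycle 10: stall // r0:12,r1:Mul1,r2:6,r3:Mul2
cycle 11: stall // r0:12,r1:Mul1,r2:6,r3:Mul2
cycle 12: CDB Mul2=144; issue MUL r2<-Mul2 // r0:12,r1:Mul1,r2:Mul2,r3:144
cycle 13: CDB Mul1=36 // r0:12,r1:36,r2:Mul2,r3:144
cycle 14: - // r0:12,r1:36,r2:Mul2,r3:144
cycle 15: - // r0:12,r1:36,r2:Mul2,r3:144
cycle 16: - // r0:12,r1:36,r2:Mul2,r3:144
cycle 17: - // r0:12,r1:36,r2:Mul2,r3:144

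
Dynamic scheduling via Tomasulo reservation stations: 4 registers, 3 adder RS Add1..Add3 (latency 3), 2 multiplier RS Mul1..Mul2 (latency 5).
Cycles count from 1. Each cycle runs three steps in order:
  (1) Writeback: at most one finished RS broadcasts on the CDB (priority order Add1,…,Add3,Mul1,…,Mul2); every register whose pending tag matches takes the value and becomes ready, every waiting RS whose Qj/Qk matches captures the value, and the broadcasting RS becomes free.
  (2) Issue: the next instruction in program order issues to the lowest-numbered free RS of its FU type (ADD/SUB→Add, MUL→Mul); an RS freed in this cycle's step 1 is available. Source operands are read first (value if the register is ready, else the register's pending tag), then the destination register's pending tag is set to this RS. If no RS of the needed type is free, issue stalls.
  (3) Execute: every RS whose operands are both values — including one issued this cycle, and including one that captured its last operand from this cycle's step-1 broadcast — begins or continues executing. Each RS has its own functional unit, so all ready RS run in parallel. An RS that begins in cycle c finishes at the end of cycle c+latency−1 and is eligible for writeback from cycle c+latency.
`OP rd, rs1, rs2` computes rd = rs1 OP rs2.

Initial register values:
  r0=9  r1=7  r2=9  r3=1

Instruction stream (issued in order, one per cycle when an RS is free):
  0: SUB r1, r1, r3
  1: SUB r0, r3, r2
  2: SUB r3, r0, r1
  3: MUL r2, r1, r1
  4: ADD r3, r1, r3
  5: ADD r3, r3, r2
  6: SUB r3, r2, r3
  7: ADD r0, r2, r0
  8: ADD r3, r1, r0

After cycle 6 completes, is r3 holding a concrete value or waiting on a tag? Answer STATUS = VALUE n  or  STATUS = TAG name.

STATUS = TAG Add2

  c1: issue SUB r1<-Add1  regs: r0:9,r1:Add1,r2:9,r3:1
  c2: issue SUB r0<-Add2  regs: r0:Add2,r1:Add1,r2:9,r3:1
  c3: issue SUB r3<-Add3  regs: r0:Add2,r1:Add1,r2:9,r3:Add3
  c4: CDB Add1=6; issue MUL r2<-Mul1  regs: r0:Add2,r1:6,r2:Mul1,r3:Add3
  c5: CDB Add2=-8; issue ADD r3<-Add1  regs: r0:-8,r1:6,r2:Mul1,r3:Add1
  c6: issue ADD r3<-Add2  regs: r0:-8,r1:6,r2:Mul1,r3:Add2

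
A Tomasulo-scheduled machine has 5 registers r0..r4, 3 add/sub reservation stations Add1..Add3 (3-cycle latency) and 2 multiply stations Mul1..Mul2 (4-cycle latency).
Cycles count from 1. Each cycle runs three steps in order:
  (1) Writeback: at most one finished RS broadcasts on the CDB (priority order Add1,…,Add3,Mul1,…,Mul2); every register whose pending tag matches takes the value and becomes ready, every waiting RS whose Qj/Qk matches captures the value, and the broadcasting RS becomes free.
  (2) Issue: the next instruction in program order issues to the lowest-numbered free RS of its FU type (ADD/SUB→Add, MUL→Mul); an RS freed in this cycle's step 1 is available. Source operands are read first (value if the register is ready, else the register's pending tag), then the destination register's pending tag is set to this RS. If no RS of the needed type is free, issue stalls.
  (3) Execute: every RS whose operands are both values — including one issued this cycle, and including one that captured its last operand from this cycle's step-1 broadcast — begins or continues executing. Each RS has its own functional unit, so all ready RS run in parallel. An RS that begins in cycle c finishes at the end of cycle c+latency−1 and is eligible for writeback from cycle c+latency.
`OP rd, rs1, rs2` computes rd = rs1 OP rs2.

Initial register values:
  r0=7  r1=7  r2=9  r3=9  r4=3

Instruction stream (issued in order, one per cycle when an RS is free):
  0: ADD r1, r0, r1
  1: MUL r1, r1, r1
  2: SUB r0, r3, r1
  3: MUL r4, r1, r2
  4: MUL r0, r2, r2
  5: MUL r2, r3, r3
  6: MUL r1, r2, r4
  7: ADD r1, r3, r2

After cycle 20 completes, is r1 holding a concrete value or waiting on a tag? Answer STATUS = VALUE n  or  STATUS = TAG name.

cycle 1: issue ADD r1<-Add1 // r0:7,r1:Add1,r2:9,r3:9,r4:3
cycle 2: issue MUL r1<-Mul1 // r0:7,r1:Mul1,r2:9,r3:9,r4:3
cycle 3: issue SUB r0<-Add2 // r0:Add2,r1:Mul1,r2:9,r3:9,r4:3
cycle 4: CDB Add1=14; issue MUL r4<-Mul2 // r0:Add2,r1:Mul1,r2:9,r3:9,r4:Mul2
cycle 5: stall // r0:Add2,r1:Mul1,r2:9,r3:9,r4:Mul2
cycle 6: stall // r0:Add2,r1:Mul1,r2:9,r3:9,r4:Mul2
cycle 7: stall // r0:Add2,r1:Mul1,r2:9,r3:9,r4:Mul2
cycle 8: CDB Mul1=196; issue MUL r0<-Mul1 // r0:Mul1,r1:196,r2:9,r3:9,r4:Mul2
cycle 9: stall // r0:Mul1,r1:196,r2:9,r3:9,r4:Mul2
cycle 10: stall // r0:Mul1,r1:196,r2:9,r3:9,r4:Mul2
cycle 11: CDB Add2=-187; stall // r0:Mul1,r1:196,r2:9,r3:9,r4:Mul2
cycle 12: CDB Mul1=81; issue MUL r2<-Mul1 // r0:81,r1:196,r2:Mul1,r3:9,r4:Mul2
cycle 13: CDB Mul2=1764; issue MUL r1<-Mul2 // r0:81,r1:Mul2,r2:Mul1,r3:9,r4:1764
cycle 14: issue ADD r1<-Add1 // r0:81,r1:Add1,r2:Mul1,r3:9,r4:1764
cycle 15: - // r0:81,r1:Add1,r2:Mul1,r3:9,r4:1764
cycle 16: CDB Mul1=81 // r0:81,r1:Add1,r2:81,r3:9,r4:1764
cycle 17: - // r0:81,r1:Add1,r2:81,r3:9,r4:1764
cycle 18: - // r0:81,r1:Add1,r2:81,r3:9,r4:1764
cycle 19: CDB Add1=90 // r0:81,r1:90,r2:81,r3:9,r4:1764
cycle 20: CDB Mul2=142884 // r0:81,r1:90,r2:81,r3:9,r4:1764

STATUS = VALUE 90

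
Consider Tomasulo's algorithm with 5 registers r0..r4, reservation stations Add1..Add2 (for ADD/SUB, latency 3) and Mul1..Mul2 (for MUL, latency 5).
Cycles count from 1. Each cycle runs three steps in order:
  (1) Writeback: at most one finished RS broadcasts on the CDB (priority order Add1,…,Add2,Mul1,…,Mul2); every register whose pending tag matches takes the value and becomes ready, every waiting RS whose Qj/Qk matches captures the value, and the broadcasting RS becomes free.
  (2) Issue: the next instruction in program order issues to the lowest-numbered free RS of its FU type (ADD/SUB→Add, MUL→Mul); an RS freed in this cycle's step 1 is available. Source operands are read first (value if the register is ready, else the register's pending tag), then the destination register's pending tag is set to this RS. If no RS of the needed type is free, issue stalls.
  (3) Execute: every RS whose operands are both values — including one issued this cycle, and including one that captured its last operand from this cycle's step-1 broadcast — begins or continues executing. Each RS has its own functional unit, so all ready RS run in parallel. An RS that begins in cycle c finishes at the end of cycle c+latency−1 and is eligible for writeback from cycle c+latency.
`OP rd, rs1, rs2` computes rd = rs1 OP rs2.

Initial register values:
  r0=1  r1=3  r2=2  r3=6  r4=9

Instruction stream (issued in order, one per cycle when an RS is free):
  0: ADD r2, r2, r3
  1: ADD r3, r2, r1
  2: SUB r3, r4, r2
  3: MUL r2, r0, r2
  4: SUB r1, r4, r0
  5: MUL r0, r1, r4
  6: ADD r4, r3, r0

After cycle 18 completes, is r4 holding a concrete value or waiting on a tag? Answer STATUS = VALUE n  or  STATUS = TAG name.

c1: issue ADD r2<-Add1 | r0:1,r1:3,r2:Add1,r3:6,r4:9
c2: issue ADD r3<-Add2 | r0:1,r1:3,r2:Add1,r3:Add2,r4:9
c3: stall | r0:1,r1:3,r2:Add1,r3:Add2,r4:9
c4: CDB Add1=8; issue SUB r3<-Add1 | r0:1,r1:3,r2:8,r3:Add1,r4:9
c5: issue MUL r2<-Mul1 | r0:1,r1:3,r2:Mul1,r3:Add1,r4:9
c6: stall | r0:1,r1:3,r2:Mul1,r3:Add1,r4:9
c7: CDB Add1=1; issue SUB r1<-Add1 | r0:1,r1:Add1,r2:Mul1,r3:1,r4:9
c8: CDB Add2=11; issue MUL r0<-Mul2 | r0:Mul2,r1:Add1,r2:Mul1,r3:1,r4:9
c9: issue ADD r4<-Add2 | r0:Mul2,r1:Add1,r2:Mul1,r3:1,r4:Add2
c10: CDB Add1=8 | r0:Mul2,r1:8,r2:Mul1,r3:1,r4:Add2
c11: CDB Mul1=8 | r0:Mul2,r1:8,r2:8,r3:1,r4:Add2
c12: - | r0:Mul2,r1:8,r2:8,r3:1,r4:Add2
c13: - | r0:Mul2,r1:8,r2:8,r3:1,r4:Add2
c14: - | r0:Mul2,r1:8,r2:8,r3:1,r4:Add2
c15: CDB Mul2=72 | r0:72,r1:8,r2:8,r3:1,r4:Add2
c16: - | r0:72,r1:8,r2:8,r3:1,r4:Add2
c17: - | r0:72,r1:8,r2:8,r3:1,r4:Add2
c18: CDB Add2=73 | r0:72,r1:8,r2:8,r3:1,r4:73

STATUS = VALUE 73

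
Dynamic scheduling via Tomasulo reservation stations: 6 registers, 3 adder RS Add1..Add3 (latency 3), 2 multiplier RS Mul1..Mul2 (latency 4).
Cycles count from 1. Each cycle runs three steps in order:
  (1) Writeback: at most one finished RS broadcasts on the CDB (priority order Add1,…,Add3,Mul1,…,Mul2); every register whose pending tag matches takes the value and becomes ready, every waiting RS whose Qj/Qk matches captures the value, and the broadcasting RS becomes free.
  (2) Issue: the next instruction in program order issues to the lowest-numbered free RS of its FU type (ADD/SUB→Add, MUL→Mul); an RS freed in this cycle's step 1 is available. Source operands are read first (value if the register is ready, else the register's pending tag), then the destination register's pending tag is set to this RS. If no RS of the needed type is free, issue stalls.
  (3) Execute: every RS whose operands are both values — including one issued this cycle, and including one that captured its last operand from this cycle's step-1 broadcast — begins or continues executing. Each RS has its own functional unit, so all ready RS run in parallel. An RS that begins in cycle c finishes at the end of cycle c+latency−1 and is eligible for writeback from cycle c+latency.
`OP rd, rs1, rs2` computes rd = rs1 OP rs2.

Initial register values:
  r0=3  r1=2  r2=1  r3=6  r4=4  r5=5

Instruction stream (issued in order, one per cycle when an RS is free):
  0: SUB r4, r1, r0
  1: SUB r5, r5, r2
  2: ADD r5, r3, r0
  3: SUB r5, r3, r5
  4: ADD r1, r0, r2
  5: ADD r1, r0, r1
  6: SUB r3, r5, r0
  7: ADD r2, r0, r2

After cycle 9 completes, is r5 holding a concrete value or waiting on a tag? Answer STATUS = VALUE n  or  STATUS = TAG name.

cycle 1: issue SUB r4<-Add1 // r0:3,r1:2,r2:1,r3:6,r4:Add1,r5:5
cycle 2: issue SUB r5<-Add2 // r0:3,r1:2,r2:1,r3:6,r4:Add1,r5:Add2
cycle 3: issue ADD r5<-Add3 // r0:3,r1:2,r2:1,r3:6,r4:Add1,r5:Add3
cycle 4: CDB Add1=-1; issue SUB r5<-Add1 // r0:3,r1:2,r2:1,r3:6,r4:-1,r5:Add1
cycle 5: CDB Add2=4; issue ADD r1<-Add2 // r0:3,r1:Add2,r2:1,r3:6,r4:-1,r5:Add1
cycle 6: CDB Add3=9; issue ADD r1<-Add3 // r0:3,r1:Add3,r2:1,r3:6,r4:-1,r5:Add1
cycle 7: stall // r0:3,r1:Add3,r2:1,r3:6,r4:-1,r5:Add1
cycle 8: CDB Add2=4; issue SUB r3<-Add2 // r0:3,r1:Add3,r2:1,r3:Add2,r4:-1,r5:Add1
cycle 9: CDB Add1=-3; issue ADD r2<-Add1 // r0:3,r1:Add3,r2:Add1,r3:Add2,r4:-1,r5:-3

STATUS = VALUE -3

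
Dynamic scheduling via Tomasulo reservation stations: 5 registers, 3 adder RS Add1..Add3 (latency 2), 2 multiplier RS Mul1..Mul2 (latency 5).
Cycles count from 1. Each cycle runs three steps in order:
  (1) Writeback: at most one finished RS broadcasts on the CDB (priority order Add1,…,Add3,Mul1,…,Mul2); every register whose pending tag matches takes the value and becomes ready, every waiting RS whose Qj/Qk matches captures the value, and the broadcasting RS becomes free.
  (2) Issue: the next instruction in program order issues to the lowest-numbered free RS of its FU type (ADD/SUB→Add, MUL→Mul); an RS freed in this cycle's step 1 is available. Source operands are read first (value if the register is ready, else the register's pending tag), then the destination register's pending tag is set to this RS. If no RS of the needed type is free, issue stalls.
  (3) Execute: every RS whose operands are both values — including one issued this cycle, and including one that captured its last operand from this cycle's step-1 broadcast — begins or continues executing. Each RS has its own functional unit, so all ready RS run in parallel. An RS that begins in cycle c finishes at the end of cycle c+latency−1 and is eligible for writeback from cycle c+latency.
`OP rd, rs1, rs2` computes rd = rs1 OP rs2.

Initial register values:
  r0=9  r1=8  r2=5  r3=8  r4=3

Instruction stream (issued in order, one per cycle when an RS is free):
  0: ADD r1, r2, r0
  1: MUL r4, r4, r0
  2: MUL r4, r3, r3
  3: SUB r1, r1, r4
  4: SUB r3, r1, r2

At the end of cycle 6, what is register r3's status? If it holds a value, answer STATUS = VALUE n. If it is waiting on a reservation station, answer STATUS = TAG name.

STATUS = TAG Add2

c1: issue ADD r1<-Add1 | r0:9,r1:Add1,r2:5,r3:8,r4:3
c2: issue MUL r4<-Mul1 | r0:9,r1:Add1,r2:5,r3:8,r4:Mul1
c3: CDB Add1=14; issue MUL r4<-Mul2 | r0:9,r1:14,r2:5,r3:8,r4:Mul2
c4: issue SUB r1<-Add1 | r0:9,r1:Add1,r2:5,r3:8,r4:Mul2
c5: issue SUB r3<-Add2 | r0:9,r1:Add1,r2:5,r3:Add2,r4:Mul2
c6: - | r0:9,r1:Add1,r2:5,r3:Add2,r4:Mul2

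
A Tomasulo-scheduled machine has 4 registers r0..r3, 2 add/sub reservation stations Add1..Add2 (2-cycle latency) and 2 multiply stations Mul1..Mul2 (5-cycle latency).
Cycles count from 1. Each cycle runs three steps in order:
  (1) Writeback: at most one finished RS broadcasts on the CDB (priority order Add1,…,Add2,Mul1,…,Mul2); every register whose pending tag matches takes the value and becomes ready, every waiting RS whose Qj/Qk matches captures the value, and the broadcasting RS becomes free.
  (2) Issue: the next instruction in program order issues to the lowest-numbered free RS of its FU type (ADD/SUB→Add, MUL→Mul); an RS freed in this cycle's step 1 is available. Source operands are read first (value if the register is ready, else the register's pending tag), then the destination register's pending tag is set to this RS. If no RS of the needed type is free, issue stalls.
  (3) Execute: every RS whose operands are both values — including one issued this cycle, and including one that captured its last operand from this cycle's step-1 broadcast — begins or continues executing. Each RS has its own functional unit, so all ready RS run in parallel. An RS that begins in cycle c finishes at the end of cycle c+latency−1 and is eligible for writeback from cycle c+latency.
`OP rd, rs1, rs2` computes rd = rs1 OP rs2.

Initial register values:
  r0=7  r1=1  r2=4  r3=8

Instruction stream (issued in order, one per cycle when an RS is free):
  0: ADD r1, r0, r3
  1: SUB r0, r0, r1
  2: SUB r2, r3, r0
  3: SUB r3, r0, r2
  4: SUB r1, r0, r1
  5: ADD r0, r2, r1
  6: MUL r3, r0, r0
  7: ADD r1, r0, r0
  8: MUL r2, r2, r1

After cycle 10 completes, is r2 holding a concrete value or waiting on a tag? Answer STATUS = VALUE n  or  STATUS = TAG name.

  c1: issue ADD r1<-Add1  regs: r0:7,r1:Add1,r2:4,r3:8
  c2: issue SUB r0<-Add2  regs: r0:Add2,r1:Add1,r2:4,r3:8
  c3: CDB Add1=15; issue SUB r2<-Add1  regs: r0:Add2,r1:15,r2:Add1,r3:8
  c4: stall  regs: r0:Add2,r1:15,r2:Add1,r3:8
  c5: CDB Add2=-8; issue SUB r3<-Add2  regs: r0:-8,r1:15,r2:Add1,r3:Add2
  c6: stall  regs: r0:-8,r1:15,r2:Add1,r3:Add2
  c7: CDB Add1=16; issue SUB r1<-Add1  regs: r0:-8,r1:Add1,r2:16,r3:Add2
  c8: stall  regs: r0:-8,r1:Add1,r2:16,r3:Add2
  c9: CDB Add1=-23; issue ADD r0<-Add1  regs: r0:Add1,r1:-23,r2:16,r3:Add2
  c10: CDB Add2=-24; issue MUL r3<-Mul1  regs: r0:Add1,r1:-23,r2:16,r3:Mul1

STATUS = VALUE 16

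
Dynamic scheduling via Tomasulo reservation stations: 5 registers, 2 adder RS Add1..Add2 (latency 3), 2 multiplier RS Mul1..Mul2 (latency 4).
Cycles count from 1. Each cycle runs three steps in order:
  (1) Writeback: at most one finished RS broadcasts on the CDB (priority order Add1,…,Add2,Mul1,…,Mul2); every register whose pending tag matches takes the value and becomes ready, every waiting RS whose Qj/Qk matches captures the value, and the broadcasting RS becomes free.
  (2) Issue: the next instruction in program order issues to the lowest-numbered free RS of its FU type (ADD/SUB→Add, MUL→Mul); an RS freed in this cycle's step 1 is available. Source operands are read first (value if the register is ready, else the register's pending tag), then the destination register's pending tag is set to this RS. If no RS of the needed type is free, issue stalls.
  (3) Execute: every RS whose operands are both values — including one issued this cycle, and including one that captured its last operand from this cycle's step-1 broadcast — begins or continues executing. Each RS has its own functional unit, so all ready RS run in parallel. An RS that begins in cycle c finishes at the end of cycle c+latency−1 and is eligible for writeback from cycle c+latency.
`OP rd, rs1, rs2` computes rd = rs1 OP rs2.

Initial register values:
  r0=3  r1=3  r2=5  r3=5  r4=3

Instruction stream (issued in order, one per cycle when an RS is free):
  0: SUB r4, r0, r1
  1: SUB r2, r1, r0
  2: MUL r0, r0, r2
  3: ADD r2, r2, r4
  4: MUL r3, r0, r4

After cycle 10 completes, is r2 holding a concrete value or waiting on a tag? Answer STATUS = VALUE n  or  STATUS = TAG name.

  c1: issue SUB r4<-Add1  regs: r0:3,r1:3,r2:5,r3:5,r4:Add1
  c2: issue SUB r2<-Add2  regs: r0:3,r1:3,r2:Add2,r3:5,r4:Add1
  c3: issue MUL r0<-Mul1  regs: r0:Mul1,r1:3,r2:Add2,r3:5,r4:Add1
  c4: CDB Add1=0; issue ADD r2<-Add1  regs: r0:Mul1,r1:3,r2:Add1,r3:5,r4:0
  c5: CDB Add2=0; issue MUL r3<-Mul2  regs: r0:Mul1,r1:3,r2:Add1,r3:Mul2,r4:0
  c6: -  regs: r0:Mul1,r1:3,r2:Add1,r3:Mul2,r4:0
  c7: -  regs: r0:Mul1,r1:3,r2:Add1,r3:Mul2,r4:0
  c8: CDB Add1=0  regs: r0:Mul1,r1:3,r2:0,r3:Mul2,r4:0
  c9: CDB Mul1=0  regs: r0:0,r1:3,r2:0,r3:Mul2,r4:0
  c10: -  regs: r0:0,r1:3,r2:0,r3:Mul2,r4:0

STATUS = VALUE 0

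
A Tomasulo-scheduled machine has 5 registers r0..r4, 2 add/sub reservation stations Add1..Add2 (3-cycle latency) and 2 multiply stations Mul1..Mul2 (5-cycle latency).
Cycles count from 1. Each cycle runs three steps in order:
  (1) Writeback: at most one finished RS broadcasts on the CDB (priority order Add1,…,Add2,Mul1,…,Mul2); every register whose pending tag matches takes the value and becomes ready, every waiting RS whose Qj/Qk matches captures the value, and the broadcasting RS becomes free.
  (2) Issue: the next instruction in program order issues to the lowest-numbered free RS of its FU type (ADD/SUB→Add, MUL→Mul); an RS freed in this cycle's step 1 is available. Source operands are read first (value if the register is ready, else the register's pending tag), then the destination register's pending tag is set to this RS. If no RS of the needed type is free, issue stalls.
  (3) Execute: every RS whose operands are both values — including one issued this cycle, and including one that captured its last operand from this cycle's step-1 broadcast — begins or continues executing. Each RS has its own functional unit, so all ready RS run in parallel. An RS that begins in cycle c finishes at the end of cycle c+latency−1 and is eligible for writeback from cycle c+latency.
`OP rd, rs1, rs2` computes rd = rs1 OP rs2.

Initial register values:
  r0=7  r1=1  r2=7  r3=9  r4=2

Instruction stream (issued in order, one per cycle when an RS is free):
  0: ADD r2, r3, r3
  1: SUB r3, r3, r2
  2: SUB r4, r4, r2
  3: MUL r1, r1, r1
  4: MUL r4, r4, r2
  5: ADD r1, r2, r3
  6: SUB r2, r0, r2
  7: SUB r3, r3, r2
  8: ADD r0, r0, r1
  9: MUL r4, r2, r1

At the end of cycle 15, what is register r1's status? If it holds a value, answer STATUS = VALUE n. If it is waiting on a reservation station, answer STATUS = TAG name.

cycle 1: issue ADD r2<-Add1 // r0:7,r1:1,r2:Add1,r3:9,r4:2
cycle 2: issue SUB r3<-Add2 // r0:7,r1:1,r2:Add1,r3:Add2,r4:2
cycle 3: stall // r0:7,r1:1,r2:Add1,r3:Add2,r4:2
cycle 4: CDB Add1=18; issue SUB r4<-Add1 // r0:7,r1:1,r2:18,r3:Add2,r4:Add1
cycle 5: issue MUL r1<-Mul1 // r0:7,r1:Mul1,r2:18,r3:Add2,r4:Add1
cycle 6: issue MUL r4<-Mul2 // r0:7,r1:Mul1,r2:18,r3:Add2,r4:Mul2
cycle 7: CDB Add1=-16; issue ADD r1<-Add1 // r0:7,r1:Add1,r2:18,r3:Add2,r4:Mul2
cycle 8: CDB Add2=-9; issue SUB r2<-Add2 // r0:7,r1:Add1,r2:Add2,r3:-9,r4:Mul2
cycle 9: stall // r0:7,r1:Add1,r2:Add2,r3:-9,r4:Mul2
cycle 10: CDB Mul1=1; stall // r0:7,r1:Add1,r2:Add2,r3:-9,r4:Mul2
cycle 11: CDB Add1=9; issue SUB r3<-Add1 // r0:7,r1:9,r2:Add2,r3:Add1,r4:Mul2
cycle 12: CDB Add2=-11; issue ADD r0<-Add2 // r0:Add2,r1:9,r2:-11,r3:Add1,r4:Mul2
cycle 13: CDB Mul2=-288; issue MUL r4<-Mul1 // r0:Add2,r1:9,r2:-11,r3:Add1,r4:Mul1
cycle 14: - // r0:Add2,r1:9,r2:-11,r3:Add1,r4:Mul1
cycle 15: CDB Add1=2 // r0:Add2,r1:9,r2:-11,r3:2,r4:Mul1

STATUS = VALUE 9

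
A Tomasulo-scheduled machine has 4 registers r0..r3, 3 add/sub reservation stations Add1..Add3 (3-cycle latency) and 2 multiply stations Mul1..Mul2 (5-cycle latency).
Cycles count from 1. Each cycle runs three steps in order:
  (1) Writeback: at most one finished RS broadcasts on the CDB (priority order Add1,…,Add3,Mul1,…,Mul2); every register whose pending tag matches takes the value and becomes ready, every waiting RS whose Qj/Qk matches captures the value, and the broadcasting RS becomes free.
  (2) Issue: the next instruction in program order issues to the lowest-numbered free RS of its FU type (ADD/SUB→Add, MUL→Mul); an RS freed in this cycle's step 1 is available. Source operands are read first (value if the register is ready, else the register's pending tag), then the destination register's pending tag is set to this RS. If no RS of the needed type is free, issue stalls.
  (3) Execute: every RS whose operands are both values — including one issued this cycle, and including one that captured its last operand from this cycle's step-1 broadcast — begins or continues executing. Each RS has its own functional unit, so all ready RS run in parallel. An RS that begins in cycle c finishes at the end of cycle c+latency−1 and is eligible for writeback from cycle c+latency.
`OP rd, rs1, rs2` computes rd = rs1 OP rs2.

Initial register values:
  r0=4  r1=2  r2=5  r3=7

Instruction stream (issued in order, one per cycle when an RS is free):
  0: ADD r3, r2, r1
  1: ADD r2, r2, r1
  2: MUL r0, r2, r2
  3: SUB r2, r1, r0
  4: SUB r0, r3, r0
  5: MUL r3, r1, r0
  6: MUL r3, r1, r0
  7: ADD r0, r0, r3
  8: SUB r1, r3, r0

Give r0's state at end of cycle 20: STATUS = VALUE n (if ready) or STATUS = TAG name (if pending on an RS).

  c1: issue ADD r3<-Add1  regs: r0:4,r1:2,r2:5,r3:Add1
  c2: issue ADD r2<-Add2  regs: r0:4,r1:2,r2:Add2,r3:Add1
  c3: issue MUL r0<-Mul1  regs: r0:Mul1,r1:2,r2:Add2,r3:Add1
  c4: CDB Add1=7; issue SUB r2<-Add1  regs: r0:Mul1,r1:2,r2:Add1,r3:7
  c5: CDB Add2=7; issue SUB r0<-Add2  regs: r0:Add2,r1:2,r2:Add1,r3:7
  c6: issue MUL r3<-Mul2  regs: r0:Add2,r1:2,r2:Add1,r3:Mul2
  c7: stall  regs: r0:Add2,r1:2,r2:Add1,r3:Mul2
  c8: stall  regs: r0:Add2,r1:2,r2:Add1,r3:Mul2
  c9: stall  regs: r0:Add2,r1:2,r2:Add1,r3:Mul2
  c10: CDB Mul1=49; issue MUL r3<-Mul1  regs: r0:Add2,r1:2,r2:Add1,r3:Mul1
  c11: issue ADD r0<-Add3  regs: r0:Add3,r1:2,r2:Add1,r3:Mul1
  c12: stall  regs: r0:Add3,r1:2,r2:Add1,r3:Mul1
  c13: CDB Add1=-47; issue SUB r1<-Add1  regs: r0:Add3,r1:Add1,r2:-47,r3:Mul1
  c14: CDB Add2=-42  regs: r0:Add3,r1:Add1,r2:-47,r3:Mul1
  c15: -  regs: r0:Add3,r1:Add1,r2:-47,r3:Mul1
  c16: -  regs: r0:Add3,r1:Add1,r2:-47,r3:Mul1
  c17: -  regs: r0:Add3,r1:Add1,r2:-47,r3:Mul1
  c18: -  regs: r0:Add3,r1:Add1,r2:-47,r3:Mul1
  c19: CDB Mul1=-84  regs: r0:Add3,r1:Add1,r2:-47,r3:-84
  c20: CDB Mul2=-84  regs: r0:Add3,r1:Add1,r2:-47,r3:-84

STATUS = TAG Add3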